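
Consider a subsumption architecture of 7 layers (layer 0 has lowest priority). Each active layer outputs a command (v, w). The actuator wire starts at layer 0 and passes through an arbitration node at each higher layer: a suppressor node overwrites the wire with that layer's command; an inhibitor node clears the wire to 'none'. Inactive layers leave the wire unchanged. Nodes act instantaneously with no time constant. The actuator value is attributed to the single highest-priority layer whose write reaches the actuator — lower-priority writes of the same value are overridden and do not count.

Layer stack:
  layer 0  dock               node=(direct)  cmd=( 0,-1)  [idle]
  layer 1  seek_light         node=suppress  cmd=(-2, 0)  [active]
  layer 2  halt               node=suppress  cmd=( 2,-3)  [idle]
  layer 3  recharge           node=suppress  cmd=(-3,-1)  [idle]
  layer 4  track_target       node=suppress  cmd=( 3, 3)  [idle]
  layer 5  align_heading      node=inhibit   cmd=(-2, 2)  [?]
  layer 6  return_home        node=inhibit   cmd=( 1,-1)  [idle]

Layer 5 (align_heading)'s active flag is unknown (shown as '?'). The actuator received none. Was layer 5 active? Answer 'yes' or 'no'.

yes

If layer 5 is active=yes:
  actuator would be none
If layer 5 is active=no:
  actuator would be (-2, 0)
Observed none, so layer 5 was active.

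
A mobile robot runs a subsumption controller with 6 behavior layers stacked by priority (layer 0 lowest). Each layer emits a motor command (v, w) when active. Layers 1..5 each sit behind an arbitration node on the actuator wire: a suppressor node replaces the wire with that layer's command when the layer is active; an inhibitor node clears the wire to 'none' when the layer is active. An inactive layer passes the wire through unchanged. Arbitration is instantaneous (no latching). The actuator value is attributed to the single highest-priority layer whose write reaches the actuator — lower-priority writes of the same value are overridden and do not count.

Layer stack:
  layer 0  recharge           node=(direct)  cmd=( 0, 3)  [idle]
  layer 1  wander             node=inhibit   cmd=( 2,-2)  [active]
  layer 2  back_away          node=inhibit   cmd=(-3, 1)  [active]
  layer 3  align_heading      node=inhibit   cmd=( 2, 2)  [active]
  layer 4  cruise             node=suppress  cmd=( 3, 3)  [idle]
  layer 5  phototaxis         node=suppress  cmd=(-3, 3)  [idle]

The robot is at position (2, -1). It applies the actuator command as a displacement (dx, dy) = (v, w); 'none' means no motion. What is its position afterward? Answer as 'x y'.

layer 0 (recharge) idle — none
layer 1 (wander) active — inhibits: none
layer 2 (back_away) active — inhibits: none
layer 3 (align_heading) active — inhibits: none
layer 4 (cruise) idle — unchanged: none
layer 5 (phototaxis) idle — unchanged: none
→ actuator none
position: (2, -1) + none = (2, -1)

2 -1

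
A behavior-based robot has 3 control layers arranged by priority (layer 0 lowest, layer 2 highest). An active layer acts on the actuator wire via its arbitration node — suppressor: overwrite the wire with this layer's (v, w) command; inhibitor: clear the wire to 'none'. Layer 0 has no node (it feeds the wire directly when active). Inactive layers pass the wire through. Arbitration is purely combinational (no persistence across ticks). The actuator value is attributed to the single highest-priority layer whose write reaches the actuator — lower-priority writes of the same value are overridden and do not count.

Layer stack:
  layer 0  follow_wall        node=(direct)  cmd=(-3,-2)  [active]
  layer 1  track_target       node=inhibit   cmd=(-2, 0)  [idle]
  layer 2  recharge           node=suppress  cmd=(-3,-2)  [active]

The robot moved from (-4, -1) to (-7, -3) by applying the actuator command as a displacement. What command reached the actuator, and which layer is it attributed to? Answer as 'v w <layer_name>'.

-3 -2 recharge

displacement = (-7, -3) − (-4, -1) = (-3, -2)
L0 follow_wall: active, feeds wire = (-3, -2)
L1 track_target: idle → wire stays (-3, -2)
L2 recharge: active, suppressor → wire = (-3, -2)
actuator = (-3, -2) — from layer 2 (recharge)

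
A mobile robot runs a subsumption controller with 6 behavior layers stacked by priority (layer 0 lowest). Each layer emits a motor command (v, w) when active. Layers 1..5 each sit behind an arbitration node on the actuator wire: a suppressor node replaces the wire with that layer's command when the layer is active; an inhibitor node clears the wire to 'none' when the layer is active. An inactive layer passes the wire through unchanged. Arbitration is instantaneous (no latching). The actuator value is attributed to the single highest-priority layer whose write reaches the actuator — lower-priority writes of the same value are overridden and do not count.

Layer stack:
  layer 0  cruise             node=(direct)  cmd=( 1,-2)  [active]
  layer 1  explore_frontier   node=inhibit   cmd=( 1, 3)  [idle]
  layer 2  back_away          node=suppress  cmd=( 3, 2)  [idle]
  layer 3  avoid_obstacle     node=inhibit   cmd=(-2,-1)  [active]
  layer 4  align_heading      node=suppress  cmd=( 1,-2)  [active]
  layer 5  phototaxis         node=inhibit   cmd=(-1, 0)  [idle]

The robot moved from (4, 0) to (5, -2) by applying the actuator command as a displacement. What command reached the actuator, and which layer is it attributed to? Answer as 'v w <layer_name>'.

displacement = (5, -2) − (4, 0) = (1, -2)
layer 0 (cruise) active — direct: (1, -2)
layer 1 (explore_frontier) idle — unchanged: (1, -2)
layer 2 (back_away) idle — unchanged: (1, -2)
layer 3 (avoid_obstacle) active — inhibits: none
layer 4 (align_heading) active — suppresses: (1, -2)
layer 5 (phototaxis) idle — unchanged: (1, -2)
→ actuator (1, -2) — from layer 4 (align_heading)

1 -2 align_heading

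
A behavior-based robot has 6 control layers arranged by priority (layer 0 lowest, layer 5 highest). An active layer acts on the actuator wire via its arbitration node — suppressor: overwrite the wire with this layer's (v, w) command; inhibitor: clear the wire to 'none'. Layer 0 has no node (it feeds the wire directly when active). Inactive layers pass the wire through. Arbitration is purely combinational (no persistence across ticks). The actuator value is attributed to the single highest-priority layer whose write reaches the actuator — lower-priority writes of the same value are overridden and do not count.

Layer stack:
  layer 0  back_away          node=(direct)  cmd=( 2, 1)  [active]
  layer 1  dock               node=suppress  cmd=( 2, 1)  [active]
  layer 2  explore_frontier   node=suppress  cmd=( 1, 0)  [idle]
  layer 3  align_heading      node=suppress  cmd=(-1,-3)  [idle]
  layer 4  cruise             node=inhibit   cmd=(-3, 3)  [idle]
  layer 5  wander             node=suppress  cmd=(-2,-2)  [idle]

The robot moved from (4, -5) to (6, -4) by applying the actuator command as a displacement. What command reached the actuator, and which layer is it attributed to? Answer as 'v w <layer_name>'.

displacement = (6, -4) − (4, -5) = (2, 1)
layer 0 (back_away) active — direct: (2, 1)
layer 1 (dock) active — suppresses: (2, 1)
layer 2 (explore_frontier) idle — unchanged: (2, 1)
layer 3 (align_heading) idle — unchanged: (2, 1)
layer 4 (cruise) idle — unchanged: (2, 1)
layer 5 (wander) idle — unchanged: (2, 1)
→ actuator (2, 1) — from layer 1 (dock)

2 1 dock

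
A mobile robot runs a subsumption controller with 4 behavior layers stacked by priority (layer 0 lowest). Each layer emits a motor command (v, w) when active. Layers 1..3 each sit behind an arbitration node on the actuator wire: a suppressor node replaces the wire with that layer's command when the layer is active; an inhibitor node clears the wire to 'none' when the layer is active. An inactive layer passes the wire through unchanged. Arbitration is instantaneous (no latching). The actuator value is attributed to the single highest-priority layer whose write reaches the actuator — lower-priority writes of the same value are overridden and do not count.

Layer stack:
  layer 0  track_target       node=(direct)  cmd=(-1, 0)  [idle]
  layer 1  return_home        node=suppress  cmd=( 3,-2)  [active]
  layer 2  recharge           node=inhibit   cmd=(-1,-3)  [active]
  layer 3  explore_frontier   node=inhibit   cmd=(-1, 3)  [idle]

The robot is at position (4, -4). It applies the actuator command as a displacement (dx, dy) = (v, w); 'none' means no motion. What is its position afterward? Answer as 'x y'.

[0] track_target off; wire := none
[1] return_home on (suppress); wire := (3, -2)
[2] recharge on (inhibit); wire := none
[3] explore_frontier off; pass none
output none
position: (4, -4) + none = (4, -4)

4 -4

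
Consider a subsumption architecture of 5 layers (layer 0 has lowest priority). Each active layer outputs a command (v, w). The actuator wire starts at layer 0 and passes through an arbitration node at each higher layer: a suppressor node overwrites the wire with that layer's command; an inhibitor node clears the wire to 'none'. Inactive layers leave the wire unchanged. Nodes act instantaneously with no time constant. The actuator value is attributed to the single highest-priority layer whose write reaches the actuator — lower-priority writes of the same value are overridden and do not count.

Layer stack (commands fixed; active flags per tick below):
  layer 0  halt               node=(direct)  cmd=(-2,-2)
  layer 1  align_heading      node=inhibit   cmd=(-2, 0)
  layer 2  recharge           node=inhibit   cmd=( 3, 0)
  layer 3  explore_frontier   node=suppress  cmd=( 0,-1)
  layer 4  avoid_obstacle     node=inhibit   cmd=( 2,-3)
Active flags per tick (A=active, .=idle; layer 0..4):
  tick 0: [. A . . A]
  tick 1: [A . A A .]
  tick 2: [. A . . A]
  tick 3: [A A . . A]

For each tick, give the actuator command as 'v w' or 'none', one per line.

tick 0:
  [0] halt off; wire := none
  [1] align_heading on (inhibit); wire := none
  [2] recharge off; pass none
  [3] explore_frontier off; pass none
  [4] avoid_obstacle on (inhibit); wire := none
  output none
tick 1:
  [0] halt on; wire := (-2, -2)
  [1] align_heading off; pass (-2, -2)
  [2] recharge on (inhibit); wire := none
  [3] explore_frontier on (suppress); wire := (0, -1)
  [4] avoid_obstacle off; pass (0, -1)
  output (0, -1)
tick 2:
  [0] halt off; wire := none
  [1] align_heading on (inhibit); wire := none
  [2] recharge off; pass none
  [3] explore_frontier off; pass none
  [4] avoid_obstacle on (inhibit); wire := none
  output none
tick 3:
  [0] halt on; wire := (-2, -2)
  [1] align_heading on (inhibit); wire := none
  [2] recharge off; pass none
  [3] explore_frontier off; pass none
  [4] avoid_obstacle on (inhibit); wire := none
  output none

none
0 -1
none
none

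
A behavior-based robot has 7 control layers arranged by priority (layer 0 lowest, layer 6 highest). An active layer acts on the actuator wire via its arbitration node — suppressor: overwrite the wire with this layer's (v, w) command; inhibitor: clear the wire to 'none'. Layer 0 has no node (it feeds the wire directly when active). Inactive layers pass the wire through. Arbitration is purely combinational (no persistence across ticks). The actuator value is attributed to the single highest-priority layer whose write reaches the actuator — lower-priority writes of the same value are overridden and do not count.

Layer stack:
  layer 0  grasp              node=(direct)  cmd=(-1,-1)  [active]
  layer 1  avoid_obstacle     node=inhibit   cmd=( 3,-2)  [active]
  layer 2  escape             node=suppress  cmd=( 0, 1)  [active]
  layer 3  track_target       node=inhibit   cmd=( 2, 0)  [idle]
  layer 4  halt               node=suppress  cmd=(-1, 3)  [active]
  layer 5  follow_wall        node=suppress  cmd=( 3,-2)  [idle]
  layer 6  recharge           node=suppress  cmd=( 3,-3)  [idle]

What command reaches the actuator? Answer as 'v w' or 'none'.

-1 3

layer 0 (grasp) active — direct: (-1, -1)
layer 1 (avoid_obstacle) active — inhibits: none
layer 2 (escape) active — suppresses: (0, 1)
layer 3 (track_target) idle — unchanged: (0, 1)
layer 4 (halt) active — suppresses: (-1, 3)
layer 5 (follow_wall) idle — unchanged: (-1, 3)
layer 6 (recharge) idle — unchanged: (-1, 3)
→ actuator (-1, 3)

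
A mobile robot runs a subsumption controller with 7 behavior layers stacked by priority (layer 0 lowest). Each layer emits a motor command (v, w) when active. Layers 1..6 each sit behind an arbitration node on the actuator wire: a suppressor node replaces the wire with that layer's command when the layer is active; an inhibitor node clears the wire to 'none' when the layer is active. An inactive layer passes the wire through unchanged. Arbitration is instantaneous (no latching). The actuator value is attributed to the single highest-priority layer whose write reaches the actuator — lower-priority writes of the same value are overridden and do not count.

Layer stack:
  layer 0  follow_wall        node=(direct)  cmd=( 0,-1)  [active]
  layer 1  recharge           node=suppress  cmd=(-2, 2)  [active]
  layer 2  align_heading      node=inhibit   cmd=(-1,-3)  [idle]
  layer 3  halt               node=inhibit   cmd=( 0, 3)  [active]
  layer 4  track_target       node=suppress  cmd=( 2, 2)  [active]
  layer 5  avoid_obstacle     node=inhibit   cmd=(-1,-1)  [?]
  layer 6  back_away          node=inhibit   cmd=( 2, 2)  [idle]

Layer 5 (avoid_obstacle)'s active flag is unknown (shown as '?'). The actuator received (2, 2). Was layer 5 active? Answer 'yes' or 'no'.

no

If layer 5 is active=yes:
  actuator would be none
If layer 5 is active=no:
  actuator would be (2, 2)
Observed (2, 2), so layer 5 was idle.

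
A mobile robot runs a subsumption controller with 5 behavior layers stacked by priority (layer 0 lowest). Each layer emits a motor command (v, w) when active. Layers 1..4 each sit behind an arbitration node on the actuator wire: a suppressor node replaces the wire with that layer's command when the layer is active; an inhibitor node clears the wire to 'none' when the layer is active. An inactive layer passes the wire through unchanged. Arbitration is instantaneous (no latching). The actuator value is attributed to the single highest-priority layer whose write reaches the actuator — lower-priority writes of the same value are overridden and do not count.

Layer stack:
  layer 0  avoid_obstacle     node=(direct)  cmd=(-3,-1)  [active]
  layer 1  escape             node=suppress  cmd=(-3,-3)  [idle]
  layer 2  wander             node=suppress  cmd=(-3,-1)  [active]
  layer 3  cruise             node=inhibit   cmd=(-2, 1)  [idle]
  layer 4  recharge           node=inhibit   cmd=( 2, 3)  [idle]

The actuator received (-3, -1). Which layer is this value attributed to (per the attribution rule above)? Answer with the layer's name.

layer 0 (avoid_obstacle) active — direct: (-3, -1)
layer 1 (escape) idle — unchanged: (-3, -1)
layer 2 (wander) active — suppresses: (-3, -1)
layer 3 (cruise) idle — unchanged: (-3, -1)
layer 4 (recharge) idle — unchanged: (-3, -1)
→ actuator (-3, -1)
last writer: layer 2 = wander

wander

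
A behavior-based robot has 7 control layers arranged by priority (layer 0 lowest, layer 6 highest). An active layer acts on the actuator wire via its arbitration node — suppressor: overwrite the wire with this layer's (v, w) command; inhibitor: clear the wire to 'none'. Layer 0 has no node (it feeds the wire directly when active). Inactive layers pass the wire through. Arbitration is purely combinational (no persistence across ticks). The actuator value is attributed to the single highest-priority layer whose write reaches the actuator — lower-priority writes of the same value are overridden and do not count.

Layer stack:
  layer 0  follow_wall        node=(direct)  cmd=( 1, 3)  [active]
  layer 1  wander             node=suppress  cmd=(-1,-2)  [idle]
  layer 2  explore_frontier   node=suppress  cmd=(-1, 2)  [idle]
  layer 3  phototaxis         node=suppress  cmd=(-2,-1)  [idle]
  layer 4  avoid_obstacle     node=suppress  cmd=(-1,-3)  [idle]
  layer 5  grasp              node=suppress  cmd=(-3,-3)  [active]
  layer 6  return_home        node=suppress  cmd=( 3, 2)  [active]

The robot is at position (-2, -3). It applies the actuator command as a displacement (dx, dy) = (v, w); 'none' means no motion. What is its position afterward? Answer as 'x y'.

layer 0 (follow_wall) active — direct: (1, 3)
layer 1 (wander) idle — unchanged: (1, 3)
layer 2 (explore_frontier) idle — unchanged: (1, 3)
layer 3 (phototaxis) idle — unchanged: (1, 3)
layer 4 (avoid_obstacle) idle — unchanged: (1, 3)
layer 5 (grasp) active — suppresses: (-3, -3)
layer 6 (return_home) active — suppresses: (3, 2)
→ actuator (3, 2)
position: (-2, -3) + (3, 2) = (1, -1)

1 -1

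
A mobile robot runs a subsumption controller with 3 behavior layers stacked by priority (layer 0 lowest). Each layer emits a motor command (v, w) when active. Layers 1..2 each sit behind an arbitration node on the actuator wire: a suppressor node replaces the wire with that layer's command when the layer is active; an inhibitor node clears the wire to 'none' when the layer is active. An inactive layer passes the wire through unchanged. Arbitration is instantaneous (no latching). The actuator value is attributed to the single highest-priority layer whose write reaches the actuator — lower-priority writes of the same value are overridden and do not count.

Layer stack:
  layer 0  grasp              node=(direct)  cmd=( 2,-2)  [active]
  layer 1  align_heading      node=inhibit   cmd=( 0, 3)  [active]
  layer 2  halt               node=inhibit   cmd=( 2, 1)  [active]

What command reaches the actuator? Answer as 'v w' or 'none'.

none

L0 grasp: active, feeds wire = (2, -2)
L1 align_heading: active, inhibitor → wire = none
L2 halt: active, inhibitor → wire = none
actuator = none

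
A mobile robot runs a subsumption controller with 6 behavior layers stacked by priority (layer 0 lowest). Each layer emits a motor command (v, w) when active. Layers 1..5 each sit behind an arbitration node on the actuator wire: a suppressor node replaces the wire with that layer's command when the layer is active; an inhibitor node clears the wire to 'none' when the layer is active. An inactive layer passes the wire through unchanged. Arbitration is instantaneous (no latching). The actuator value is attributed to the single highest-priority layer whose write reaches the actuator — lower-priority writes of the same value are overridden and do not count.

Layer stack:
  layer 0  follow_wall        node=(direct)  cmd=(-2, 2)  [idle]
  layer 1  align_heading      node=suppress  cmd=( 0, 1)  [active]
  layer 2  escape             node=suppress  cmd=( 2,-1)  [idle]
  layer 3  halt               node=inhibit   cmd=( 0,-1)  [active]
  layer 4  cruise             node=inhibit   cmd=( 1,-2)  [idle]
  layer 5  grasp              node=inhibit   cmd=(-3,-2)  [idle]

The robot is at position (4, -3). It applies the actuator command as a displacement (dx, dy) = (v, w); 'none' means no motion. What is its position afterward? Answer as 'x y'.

4 -3

[0] follow_wall off; wire := none
[1] align_heading on (suppress); wire := (0, 1)
[2] escape off; pass (0, 1)
[3] halt on (inhibit); wire := none
[4] cruise off; pass none
[5] grasp off; pass none
output none
position: (4, -3) + none = (4, -3)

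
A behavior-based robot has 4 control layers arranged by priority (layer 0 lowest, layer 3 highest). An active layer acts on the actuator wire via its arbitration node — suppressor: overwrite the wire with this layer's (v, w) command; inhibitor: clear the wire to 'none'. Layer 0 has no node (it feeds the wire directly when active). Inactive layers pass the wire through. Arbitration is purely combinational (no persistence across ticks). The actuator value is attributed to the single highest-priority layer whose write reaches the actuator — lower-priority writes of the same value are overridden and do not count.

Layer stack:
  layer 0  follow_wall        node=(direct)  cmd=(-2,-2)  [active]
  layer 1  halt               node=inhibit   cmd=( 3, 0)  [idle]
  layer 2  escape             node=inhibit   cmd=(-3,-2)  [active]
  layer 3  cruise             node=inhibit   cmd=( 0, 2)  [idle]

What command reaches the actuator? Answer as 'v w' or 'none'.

none

layer 0 (follow_wall) active — direct: (-2, -2)
layer 1 (halt) idle — unchanged: (-2, -2)
layer 2 (escape) active — inhibits: none
layer 3 (cruise) idle — unchanged: none
→ actuator none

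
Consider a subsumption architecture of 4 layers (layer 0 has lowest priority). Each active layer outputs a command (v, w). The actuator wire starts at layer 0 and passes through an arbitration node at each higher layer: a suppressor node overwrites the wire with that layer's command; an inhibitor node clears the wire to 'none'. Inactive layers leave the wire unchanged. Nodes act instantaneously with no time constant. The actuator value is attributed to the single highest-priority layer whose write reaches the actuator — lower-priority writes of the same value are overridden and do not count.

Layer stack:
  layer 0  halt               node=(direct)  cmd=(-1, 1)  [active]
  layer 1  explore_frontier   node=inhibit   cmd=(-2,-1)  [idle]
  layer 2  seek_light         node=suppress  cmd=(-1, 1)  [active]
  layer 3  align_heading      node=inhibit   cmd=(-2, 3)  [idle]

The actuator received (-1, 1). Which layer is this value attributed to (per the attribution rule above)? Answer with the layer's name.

L0 halt: active, feeds wire = (-1, 1)
L1 explore_frontier: idle → wire stays (-1, 1)
L2 seek_light: active, suppressor → wire = (-1, 1)
L3 align_heading: idle → wire stays (-1, 1)
actuator = (-1, 1)
last writer: layer 2 = seek_light

seek_light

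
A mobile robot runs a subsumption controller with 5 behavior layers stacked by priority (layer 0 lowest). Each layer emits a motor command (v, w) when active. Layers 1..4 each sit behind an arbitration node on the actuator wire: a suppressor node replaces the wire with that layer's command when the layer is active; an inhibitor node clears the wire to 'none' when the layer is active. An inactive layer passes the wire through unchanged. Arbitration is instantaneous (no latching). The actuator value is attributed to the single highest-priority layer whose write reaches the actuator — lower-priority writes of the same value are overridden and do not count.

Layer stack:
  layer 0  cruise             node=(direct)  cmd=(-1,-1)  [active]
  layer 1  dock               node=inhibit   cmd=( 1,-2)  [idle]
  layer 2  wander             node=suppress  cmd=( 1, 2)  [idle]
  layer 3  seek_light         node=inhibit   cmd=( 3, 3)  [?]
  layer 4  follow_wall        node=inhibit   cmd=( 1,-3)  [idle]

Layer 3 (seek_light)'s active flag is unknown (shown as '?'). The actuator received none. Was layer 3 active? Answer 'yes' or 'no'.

If layer 3 is active=yes:
  actuator would be none
If layer 3 is active=no:
  actuator would be (-1, -1)
Observed none, so layer 3 was active.

yes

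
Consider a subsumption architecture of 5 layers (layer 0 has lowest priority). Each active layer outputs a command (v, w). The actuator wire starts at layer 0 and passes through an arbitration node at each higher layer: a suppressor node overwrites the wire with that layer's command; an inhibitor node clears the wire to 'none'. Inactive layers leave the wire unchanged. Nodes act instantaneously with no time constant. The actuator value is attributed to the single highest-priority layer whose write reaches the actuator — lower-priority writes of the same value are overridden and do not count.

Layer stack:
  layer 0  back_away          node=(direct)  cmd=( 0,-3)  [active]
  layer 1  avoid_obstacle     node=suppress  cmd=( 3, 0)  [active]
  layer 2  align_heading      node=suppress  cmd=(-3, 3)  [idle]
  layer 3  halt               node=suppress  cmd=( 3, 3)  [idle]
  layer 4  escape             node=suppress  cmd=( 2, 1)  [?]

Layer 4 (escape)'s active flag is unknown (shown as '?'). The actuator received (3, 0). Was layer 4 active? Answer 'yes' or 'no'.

no

If layer 4 is active=yes:
  actuator would be (2, 1)
If layer 4 is active=no:
  actuator would be (3, 0)
Observed (3, 0), so layer 4 was idle.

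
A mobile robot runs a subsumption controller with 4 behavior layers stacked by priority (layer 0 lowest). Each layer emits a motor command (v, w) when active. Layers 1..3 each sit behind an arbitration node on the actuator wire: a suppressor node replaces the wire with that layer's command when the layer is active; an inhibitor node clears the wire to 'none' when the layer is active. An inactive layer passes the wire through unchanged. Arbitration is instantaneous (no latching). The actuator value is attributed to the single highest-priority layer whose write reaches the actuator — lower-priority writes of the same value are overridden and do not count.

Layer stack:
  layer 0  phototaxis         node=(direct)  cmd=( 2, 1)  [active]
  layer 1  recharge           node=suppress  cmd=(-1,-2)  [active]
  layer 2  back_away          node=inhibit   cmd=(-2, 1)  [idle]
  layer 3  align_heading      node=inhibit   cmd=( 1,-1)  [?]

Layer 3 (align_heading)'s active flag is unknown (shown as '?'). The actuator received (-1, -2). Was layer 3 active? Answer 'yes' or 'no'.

no

If layer 3 is active=yes:
  actuator would be none
If layer 3 is active=no:
  actuator would be (-1, -2)
Observed (-1, -2), so layer 3 was idle.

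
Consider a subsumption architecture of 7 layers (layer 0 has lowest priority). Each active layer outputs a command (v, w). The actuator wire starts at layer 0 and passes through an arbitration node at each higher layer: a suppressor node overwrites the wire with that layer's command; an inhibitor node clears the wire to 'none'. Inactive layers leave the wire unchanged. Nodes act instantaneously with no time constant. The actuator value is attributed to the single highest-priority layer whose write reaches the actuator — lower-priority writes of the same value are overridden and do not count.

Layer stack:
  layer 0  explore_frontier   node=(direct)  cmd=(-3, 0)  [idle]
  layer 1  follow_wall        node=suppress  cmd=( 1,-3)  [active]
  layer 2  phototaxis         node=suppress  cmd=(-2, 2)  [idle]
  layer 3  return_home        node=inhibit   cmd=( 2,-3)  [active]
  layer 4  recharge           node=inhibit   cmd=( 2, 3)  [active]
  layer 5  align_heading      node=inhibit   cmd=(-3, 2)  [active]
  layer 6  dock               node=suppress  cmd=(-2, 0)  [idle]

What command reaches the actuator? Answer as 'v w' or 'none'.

none

[0] explore_frontier off; wire := none
[1] follow_wall on (suppress); wire := (1, -3)
[2] phototaxis off; pass (1, -3)
[3] return_home on (inhibit); wire := none
[4] recharge on (inhibit); wire := none
[5] align_heading on (inhibit); wire := none
[6] dock off; pass none
output none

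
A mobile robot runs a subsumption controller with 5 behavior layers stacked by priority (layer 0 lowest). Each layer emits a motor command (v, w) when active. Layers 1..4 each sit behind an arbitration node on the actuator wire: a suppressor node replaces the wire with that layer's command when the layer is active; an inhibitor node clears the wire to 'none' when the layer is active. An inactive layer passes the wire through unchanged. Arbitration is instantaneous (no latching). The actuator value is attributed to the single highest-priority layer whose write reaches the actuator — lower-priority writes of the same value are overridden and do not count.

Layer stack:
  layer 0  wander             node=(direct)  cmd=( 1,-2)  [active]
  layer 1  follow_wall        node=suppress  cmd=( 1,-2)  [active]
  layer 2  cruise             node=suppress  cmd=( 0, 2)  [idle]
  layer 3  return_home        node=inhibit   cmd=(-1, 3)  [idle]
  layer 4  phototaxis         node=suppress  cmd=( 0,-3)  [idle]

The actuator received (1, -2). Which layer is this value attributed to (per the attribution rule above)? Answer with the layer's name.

follow_wall

[0] wander on; wire := (1, -2)
[1] follow_wall on (suppress); wire := (1, -2)
[2] cruise off; pass (1, -2)
[3] return_home off; pass (1, -2)
[4] phototaxis off; pass (1, -2)
output (1, -2)
last writer: layer 1 = follow_wall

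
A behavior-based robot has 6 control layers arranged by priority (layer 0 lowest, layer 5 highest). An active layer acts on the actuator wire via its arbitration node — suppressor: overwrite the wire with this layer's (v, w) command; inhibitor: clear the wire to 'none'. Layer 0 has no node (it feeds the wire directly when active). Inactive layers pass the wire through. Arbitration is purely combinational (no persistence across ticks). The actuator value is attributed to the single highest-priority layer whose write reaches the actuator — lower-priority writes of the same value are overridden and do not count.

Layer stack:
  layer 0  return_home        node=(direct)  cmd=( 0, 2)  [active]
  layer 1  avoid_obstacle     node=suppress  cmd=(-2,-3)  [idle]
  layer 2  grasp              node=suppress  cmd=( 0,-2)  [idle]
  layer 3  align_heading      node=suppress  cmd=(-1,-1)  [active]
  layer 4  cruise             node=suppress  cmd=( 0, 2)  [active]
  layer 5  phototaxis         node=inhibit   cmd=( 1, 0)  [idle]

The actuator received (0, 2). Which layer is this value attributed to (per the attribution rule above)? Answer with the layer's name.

[0] return_home on; wire := (0, 2)
[1] avoid_obstacle off; pass (0, 2)
[2] grasp off; pass (0, 2)
[3] align_heading on (suppress); wire := (-1, -1)
[4] cruise on (suppress); wire := (0, 2)
[5] phototaxis off; pass (0, 2)
output (0, 2)
last writer: layer 4 = cruise

cruise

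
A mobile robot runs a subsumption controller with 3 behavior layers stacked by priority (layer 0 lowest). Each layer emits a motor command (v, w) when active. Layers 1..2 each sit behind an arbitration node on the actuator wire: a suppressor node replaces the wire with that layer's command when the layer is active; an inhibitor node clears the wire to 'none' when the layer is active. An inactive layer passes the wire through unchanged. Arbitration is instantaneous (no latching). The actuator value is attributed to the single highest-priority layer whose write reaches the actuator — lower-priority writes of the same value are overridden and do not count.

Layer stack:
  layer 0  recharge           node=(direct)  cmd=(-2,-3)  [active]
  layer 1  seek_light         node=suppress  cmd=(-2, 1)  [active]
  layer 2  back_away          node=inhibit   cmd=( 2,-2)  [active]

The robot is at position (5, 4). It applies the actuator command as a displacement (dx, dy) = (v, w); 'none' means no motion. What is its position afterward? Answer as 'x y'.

5 4

L0 recharge: active, feeds wire = (-2, -3)
L1 seek_light: active, suppressor → wire = (-2, 1)
L2 back_away: active, inhibitor → wire = none
actuator = none
position: (5, 4) + none = (5, 4)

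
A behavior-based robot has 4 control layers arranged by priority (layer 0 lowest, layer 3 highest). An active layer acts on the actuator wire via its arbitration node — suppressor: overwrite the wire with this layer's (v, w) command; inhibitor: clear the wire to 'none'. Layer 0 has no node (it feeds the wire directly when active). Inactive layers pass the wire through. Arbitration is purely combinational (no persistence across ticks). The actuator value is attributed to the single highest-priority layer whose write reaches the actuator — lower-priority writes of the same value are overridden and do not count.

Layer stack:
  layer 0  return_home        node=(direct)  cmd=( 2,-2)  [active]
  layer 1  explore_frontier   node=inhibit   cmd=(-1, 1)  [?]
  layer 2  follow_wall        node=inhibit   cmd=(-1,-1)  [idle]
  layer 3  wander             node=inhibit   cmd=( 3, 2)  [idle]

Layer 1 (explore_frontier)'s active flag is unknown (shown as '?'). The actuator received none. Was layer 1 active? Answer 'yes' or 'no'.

If layer 1 is active=yes:
  actuator would be none
If layer 1 is active=no:
  actuator would be (2, -2)
Observed none, so layer 1 was active.

yes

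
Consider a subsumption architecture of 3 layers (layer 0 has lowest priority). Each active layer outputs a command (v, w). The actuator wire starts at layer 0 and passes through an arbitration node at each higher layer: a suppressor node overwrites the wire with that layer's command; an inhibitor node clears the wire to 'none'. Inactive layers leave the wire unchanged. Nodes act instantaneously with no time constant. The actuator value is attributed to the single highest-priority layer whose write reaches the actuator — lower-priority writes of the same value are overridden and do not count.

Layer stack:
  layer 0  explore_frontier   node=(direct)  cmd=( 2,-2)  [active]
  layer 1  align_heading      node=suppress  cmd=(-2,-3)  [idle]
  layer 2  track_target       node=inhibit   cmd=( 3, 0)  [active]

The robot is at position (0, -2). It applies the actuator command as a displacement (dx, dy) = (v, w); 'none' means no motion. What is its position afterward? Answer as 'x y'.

0 -2

layer 0 (explore_frontier) active — direct: (2, -2)
layer 1 (align_heading) idle — unchanged: (2, -2)
layer 2 (track_target) active — inhibits: none
→ actuator none
position: (0, -2) + none = (0, -2)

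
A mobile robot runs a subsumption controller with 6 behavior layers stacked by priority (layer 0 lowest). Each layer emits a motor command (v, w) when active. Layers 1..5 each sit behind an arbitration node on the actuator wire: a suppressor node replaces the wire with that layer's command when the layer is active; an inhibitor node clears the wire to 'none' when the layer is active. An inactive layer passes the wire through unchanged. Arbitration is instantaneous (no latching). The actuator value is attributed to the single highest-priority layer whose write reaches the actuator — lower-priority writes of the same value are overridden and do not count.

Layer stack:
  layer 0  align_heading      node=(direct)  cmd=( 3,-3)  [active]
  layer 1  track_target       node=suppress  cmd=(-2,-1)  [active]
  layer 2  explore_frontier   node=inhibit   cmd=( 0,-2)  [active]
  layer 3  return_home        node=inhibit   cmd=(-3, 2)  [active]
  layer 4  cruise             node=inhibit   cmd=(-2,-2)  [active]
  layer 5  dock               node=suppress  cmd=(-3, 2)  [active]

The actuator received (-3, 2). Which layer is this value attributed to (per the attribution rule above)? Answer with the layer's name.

dock

[0] align_heading on; wire := (3, -3)
[1] track_target on (suppress); wire := (-2, -1)
[2] explore_frontier on (inhibit); wire := none
[3] return_home on (inhibit); wire := none
[4] cruise on (inhibit); wire := none
[5] dock on (suppress); wire := (-3, 2)
output (-3, 2)
last writer: layer 5 = dock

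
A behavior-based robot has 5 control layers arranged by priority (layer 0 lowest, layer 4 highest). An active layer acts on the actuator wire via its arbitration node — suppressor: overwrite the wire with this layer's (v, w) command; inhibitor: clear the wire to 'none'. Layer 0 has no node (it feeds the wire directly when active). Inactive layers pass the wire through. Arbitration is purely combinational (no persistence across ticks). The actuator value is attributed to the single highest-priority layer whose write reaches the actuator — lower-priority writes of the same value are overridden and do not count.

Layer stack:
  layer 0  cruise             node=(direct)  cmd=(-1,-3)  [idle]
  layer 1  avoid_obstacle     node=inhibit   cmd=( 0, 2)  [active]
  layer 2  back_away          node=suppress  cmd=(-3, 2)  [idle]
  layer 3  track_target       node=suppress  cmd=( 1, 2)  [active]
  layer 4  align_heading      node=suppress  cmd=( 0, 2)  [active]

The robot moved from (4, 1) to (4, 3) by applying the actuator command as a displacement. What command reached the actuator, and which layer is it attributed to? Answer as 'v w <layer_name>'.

displacement = (4, 3) − (4, 1) = (0, 2)
L0 cruise: idle → wire = none
L1 avoid_obstacle: active, inhibitor → wire = none
L2 back_away: idle → wire stays none
L3 track_target: active, suppressor → wire = (1, 2)
L4 align_heading: active, suppressor → wire = (0, 2)
actuator = (0, 2) — from layer 4 (align_heading)

0 2 align_heading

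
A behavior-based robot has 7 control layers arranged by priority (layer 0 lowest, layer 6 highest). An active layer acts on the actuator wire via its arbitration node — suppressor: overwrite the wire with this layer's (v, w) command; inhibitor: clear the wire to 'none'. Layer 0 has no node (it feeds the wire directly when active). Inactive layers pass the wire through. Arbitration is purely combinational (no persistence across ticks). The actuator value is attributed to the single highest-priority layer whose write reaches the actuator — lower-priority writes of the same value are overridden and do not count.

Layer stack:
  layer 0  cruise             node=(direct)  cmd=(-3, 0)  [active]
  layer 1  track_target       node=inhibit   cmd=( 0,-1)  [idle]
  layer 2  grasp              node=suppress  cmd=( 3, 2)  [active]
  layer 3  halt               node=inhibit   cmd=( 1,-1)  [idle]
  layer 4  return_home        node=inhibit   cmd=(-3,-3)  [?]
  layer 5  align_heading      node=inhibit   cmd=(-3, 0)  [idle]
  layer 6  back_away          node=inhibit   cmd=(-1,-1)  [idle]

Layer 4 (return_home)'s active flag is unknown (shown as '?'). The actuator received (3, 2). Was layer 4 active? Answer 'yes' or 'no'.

If layer 4 is active=yes:
  actuator would be none
If layer 4 is active=no:
  actuator would be (3, 2)
Observed (3, 2), so layer 4 was idle.

no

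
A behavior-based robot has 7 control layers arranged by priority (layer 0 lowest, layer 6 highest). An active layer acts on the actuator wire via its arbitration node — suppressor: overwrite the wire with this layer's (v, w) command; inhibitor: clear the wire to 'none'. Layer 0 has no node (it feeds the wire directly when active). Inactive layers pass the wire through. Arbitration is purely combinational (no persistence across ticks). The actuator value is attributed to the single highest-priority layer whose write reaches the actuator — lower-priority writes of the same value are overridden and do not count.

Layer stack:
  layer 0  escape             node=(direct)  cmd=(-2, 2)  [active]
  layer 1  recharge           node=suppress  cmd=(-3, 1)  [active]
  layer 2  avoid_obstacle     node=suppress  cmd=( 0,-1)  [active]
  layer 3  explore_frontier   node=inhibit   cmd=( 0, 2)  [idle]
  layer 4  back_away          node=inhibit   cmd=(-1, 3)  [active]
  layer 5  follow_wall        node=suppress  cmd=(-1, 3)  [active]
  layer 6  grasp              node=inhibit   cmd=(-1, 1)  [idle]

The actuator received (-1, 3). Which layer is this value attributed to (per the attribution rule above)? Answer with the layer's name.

[0] escape on; wire := (-2, 2)
[1] recharge on (suppress); wire := (-3, 1)
[2] avoid_obstacle on (suppress); wire := (0, -1)
[3] explore_frontier off; pass (0, -1)
[4] back_away on (inhibit); wire := none
[5] follow_wall on (suppress); wire := (-1, 3)
[6] grasp off; pass (-1, 3)
output (-1, 3)
last writer: layer 5 = follow_wall

follow_wall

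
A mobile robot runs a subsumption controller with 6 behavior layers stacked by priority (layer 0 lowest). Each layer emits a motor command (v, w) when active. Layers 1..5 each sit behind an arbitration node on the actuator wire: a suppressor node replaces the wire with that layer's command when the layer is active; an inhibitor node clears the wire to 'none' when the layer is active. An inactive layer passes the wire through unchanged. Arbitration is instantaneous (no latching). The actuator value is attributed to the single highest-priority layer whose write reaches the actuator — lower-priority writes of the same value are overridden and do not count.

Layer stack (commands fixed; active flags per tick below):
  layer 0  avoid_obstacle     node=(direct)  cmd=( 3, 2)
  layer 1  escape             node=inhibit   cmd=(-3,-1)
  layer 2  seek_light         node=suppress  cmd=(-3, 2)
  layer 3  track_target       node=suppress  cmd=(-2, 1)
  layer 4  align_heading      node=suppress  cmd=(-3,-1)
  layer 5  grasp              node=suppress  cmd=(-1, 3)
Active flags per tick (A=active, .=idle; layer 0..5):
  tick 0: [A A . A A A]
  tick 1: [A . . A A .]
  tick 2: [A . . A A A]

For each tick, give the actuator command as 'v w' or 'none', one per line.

tick 0:
  layer 0 (avoid_obstacle) active — direct: (3, 2)
  layer 1 (escape) active — inhibits: none
  layer 2 (seek_light) idle — unchanged: none
  layer 3 (track_target) active — suppresses: (-2, 1)
  layer 4 (align_heading) active — suppresses: (-3, -1)
  layer 5 (grasp) active — suppresses: (-1, 3)
  → actuator (-1, 3)
tick 1:
  layer 0 (avoid_obstacle) active — direct: (3, 2)
  layer 1 (escape) idle — unchanged: (3, 2)
  layer 2 (seek_light) idle — unchanged: (3, 2)
  layer 3 (track_target) active — suppresses: (-2, 1)
  layer 4 (align_heading) active — suppresses: (-3, -1)
  layer 5 (grasp) idle — unchanged: (-3, -1)
  → actuator (-3, -1)
tick 2:
  layer 0 (avoid_obstacle) active — direct: (3, 2)
  layer 1 (escape) idle — unchanged: (3, 2)
  layer 2 (seek_light) idle — unchanged: (3, 2)
  layer 3 (track_target) active — suppresses: (-2, 1)
  layer 4 (align_heading) active — suppresses: (-3, -1)
  layer 5 (grasp) active — suppresses: (-1, 3)
  → actuator (-1, 3)

-1 3
-3 -1
-1 3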